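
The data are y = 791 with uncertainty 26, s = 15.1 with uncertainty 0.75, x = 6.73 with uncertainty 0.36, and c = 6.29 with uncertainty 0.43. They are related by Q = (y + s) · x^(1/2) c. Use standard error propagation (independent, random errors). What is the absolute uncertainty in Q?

1050

Let u = y + s = 806. δu = √(δy² + δs²) = √(676 + 0.562) = 26.0, so δu/u = 0.0323.
Q is then a monomial in u, x, c:
δQ/Q = √((δu/u)² + (½·δx/x)² + (1·δc/c)²) = √(0.00104 + 0.000715 + 0.00467) = 0.0802
Q = 13200, so δQ = 0.0802 × 13200 = 1050.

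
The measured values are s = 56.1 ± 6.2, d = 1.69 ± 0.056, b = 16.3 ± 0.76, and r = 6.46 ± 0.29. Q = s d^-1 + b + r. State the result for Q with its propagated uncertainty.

Let p = s·d^-1 = 33.2. δp/p = √((1·δs/s)² + (-1·δd/d)²) = √(0.0122 + 0.00110) = 0.115, so δp = 3.83.
Q = p + b + r: δQ = √(δp² + δb² + δr²) = √(14.7 + 0.578 + 0.0841) = 3.92
Q = 56.0.

56.0 ± 3.92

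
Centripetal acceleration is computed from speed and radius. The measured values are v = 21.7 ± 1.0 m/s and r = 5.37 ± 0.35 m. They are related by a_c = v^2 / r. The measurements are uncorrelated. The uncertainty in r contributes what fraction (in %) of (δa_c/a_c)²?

33.3%

(δa_c/a_c)² = (2·δv/v)² + (-1·δr/r)²
  v term: (2×0.0461)² = 0.00849
  r term: (-1×0.0652)² = 0.00425
Total = 0.0127. Share from r = 0.00425/0.0127 = 0.333.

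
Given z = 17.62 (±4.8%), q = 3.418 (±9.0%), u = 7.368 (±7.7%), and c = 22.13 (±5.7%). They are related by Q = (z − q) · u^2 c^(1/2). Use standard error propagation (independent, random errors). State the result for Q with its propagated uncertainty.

3627 ± 613

Let w = z − q = 14.20. δw = √(δz² + δq²) = √(0.715 + 0.0946) = 0.900, so δw/w = 0.0634.
Q is then a monomial in w, u, c:
δQ/Q = √((δw/w)² + (2·δu/u)² + (½·δc/c)²) = √(0.00402 + 0.0237 + 0.000812) = 0.169
Q = 3627, so δQ = 0.169 × 3627 = 613.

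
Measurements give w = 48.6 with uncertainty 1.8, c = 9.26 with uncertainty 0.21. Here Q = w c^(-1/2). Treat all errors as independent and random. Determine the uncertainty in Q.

0.619

Each factor contributes (exponent × relative error)² to (δQ/Q)²:
  (1·δw/w)² = (1×0.0370)² = 0.00137;  (−½·δc/c)² = (-0.5×0.0227)² = 0.000129
δQ/Q = √(0.00150) = 0.0387
Q = 16.0, so δQ = 0.0387 × 16.0 = 0.619.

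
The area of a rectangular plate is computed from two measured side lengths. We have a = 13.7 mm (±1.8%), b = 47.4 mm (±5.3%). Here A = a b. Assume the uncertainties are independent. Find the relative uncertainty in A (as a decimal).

Each factor contributes (exponent × relative error)² to (δA/A)²:
  (1·δa/a)² = (1×0.0180)² = 0.000324;  (1·δb/b)² = (1×0.0530)² = 0.00281
δA/A = √(0.00313) = 0.0560

0.0560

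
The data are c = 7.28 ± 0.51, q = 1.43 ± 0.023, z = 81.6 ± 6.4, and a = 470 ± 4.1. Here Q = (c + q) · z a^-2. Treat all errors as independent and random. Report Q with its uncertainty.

0.00322 ± 0.000320

Let u = c + q = 8.71. δu = √(δc² + δq²) = √(0.260 + 0.000529) = 0.511, so δu/u = 0.0586.
Q is then a monomial in u, z, a:
δQ/Q = √((δu/u)² + (1·δz/z)² + (-2·δa/a)²) = √(0.00344 + 0.00615 + 0.000304) = 0.0995
Q = 0.00322, so δQ = 0.0995 × 0.00322 = 0.000320.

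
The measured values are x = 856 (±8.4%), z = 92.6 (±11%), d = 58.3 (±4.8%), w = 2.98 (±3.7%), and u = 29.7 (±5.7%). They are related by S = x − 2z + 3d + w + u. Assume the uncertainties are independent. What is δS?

75.2

S is a linear combination, so absolute uncertainties add in quadrature:
  (δx)² = 5170;  (2·δz)² = 415;  (3·δd)² = 70.5;  (δw)² = 0.0122;  (δu)² = 2.87
δS = √(5660) = 75.2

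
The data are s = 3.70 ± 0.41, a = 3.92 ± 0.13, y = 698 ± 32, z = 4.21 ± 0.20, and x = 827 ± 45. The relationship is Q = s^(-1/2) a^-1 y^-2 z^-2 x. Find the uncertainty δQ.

1.99e-06

Since Q is a product/quotient, work with relative uncertainties:
  (−½·δs/s)² = (-0.5×0.111)² = 0.00307;  (-1·δa/a)² = (-1×0.0332)² = 0.00110;  (-2·δy/y)² = (-2×0.0458)² = 0.00841;  (-2·δz/z)² = (-2×0.0475)² = 0.00903;  (1·δx/x)² = (1×0.0544)² = 0.00296
δQ/Q = √(0.0246) = 0.157
Q = 1.27e-05, so δQ = 0.157 × 1.27e-05 = 1.99e-06.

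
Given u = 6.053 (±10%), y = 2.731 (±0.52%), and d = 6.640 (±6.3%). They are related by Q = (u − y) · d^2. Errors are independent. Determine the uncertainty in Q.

32.5

Let w = u − y = 3.322. δw = √(δu² + δy²) = √(0.366 + 0.000202) = 0.605, so δw/w = 0.182.
Q is then a monomial in w, d:
δQ/Q = √((δw/w)² + (2·δd/d)²) = √(0.0332 + 0.0159) = 0.222
Q = 146.5, so δQ = 0.222 × 146.5 = 32.5.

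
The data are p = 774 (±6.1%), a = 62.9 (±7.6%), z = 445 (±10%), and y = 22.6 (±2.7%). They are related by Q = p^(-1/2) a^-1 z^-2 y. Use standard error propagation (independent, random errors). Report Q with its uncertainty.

(6.52 ± 1.42) × 10^-8

For a monomial Q ∝ p^(-1/2), a^-1, z^-2, y, fractional errors add in quadrature:
  (−½·δp/p)² = (-0.5×0.0610)² = 0.000930;  (-1·δa/a)² = (-1×0.0760)² = 0.00578;  (-2·δz/z)² = (-2×0.100)² = 0.0400;  (1·δy/y)² = (1×0.0270)² = 0.000729
δQ/Q = √(0.0474) = 0.218
Q = 6.52e-08, so δQ = 0.218 × 6.52e-08 = 1.42e-08.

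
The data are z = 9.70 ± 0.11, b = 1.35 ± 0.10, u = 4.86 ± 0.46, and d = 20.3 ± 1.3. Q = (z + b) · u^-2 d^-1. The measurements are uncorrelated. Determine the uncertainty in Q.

Let w = z + b = 11.0. δw = √(δz² + δb²) = √(0.0121 + 0.0100) = 0.149, so δw/w = 0.0135.
Q is then a monomial in w, u, d:
δQ/Q = √((δw/w)² + (-2·δu/u)² + (-1·δd/d)²) = √(0.000181 + 0.0358 + 0.00410) = 0.200
Q = 0.0230, so δQ = 0.200 × 0.0230 = 0.00462.

0.00462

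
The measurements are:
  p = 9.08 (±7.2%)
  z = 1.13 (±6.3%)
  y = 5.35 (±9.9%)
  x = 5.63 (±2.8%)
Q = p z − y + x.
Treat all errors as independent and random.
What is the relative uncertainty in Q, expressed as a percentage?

Let w = p·z = 10.3. δw/w = √((1·δp/p)² + (1·δz/z)²) = √(0.00518 + 0.00397) = 0.0957, so δw = 0.982.
Q = w − y + x: δQ = √(δw² + δy² + δx²) = √(0.964 + 0.281 + 0.0249) = 1.13
Q = 10.5, so δQ/Q = 1.13/10.5 = 0.107.

10.7%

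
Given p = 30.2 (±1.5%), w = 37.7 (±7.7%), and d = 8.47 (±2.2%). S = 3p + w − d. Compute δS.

Each term contributes (cᵢ δxᵢ)² to (δS)²:
  (3·δp)² = 1.85;  (δw)² = 8.43;  (δd)² = 0.0347
δS = √(10.3) = 3.21

3.21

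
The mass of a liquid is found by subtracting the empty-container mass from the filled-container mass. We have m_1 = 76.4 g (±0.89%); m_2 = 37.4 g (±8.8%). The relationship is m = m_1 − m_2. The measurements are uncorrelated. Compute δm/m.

0.0862

Absolute uncertainties add in quadrature for a linear combination:
  (δm_1)² = 0.462;  (δm_2)² = 10.8
δm = √(11.3) = 3.36 g
m = 39.0 g, so δm/m = 3.36/39.0 = 0.0862.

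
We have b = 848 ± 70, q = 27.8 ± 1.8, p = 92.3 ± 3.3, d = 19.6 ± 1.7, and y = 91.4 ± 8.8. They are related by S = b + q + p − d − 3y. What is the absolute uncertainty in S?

74.9

For a sum/difference, combine absolute errors in quadrature:
  (δb)² = 4900;  (δq)² = 3.24;  (δp)² = 10.9;  (δd)² = 2.89;  (3·δy)² = 697
δS = √(5610) = 74.9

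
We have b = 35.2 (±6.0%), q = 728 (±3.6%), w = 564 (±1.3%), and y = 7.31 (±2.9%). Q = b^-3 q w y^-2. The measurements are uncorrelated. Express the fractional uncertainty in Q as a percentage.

Q is a product of powers, so relative uncertainties combine in quadrature:
  (-3·δb/b)² = (-3×0.0600)² = 0.0324;  (1·δq/q)² = (1×0.0360)² = 0.00130;  (1·δw/w)² = (1×0.0130)² = 0.000169;  (-2·δy/y)² = (-2×0.0290)² = 0.00336
δQ/Q = √(0.0372) = 0.193

19.3%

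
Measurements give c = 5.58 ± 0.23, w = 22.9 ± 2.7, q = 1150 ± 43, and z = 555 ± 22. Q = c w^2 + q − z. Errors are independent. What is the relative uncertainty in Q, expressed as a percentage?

Let p = c·w^2 = 2930. δp/p = √((1·δc/c)² + (2·δw/w)²) = √(0.00170 + 0.0556) = 0.239, so δp = 700.
Q = p + q − z: δQ = √(δp² + δq² + δz²) = √(4.91e+05 + 1850 + 484) = 702
Q = 3520, so δQ/Q = 702/3520 = 0.199.

19.9%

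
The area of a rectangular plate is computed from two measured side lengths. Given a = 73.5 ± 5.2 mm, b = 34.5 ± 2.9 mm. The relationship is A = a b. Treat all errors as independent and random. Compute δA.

Relative error in a monomial: (δA/A)² = Σ (nᵢ · δxᵢ/xᵢ)².
  (1·δa/a)² = (1×0.0707)² = 0.00501;  (1·δb/b)² = (1×0.0841)² = 0.00707
δA/A = √(0.0121) = 0.110
A = 2540 mm^2, so δA = 0.110 × 2540 = 279 mm^2.

279 mm^2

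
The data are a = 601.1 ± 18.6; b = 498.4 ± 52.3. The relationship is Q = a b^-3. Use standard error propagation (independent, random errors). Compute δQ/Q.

Products/powers → add relative errors in quadrature, weighted by exponent:
  (1·δa/a)² = (1×0.0309)² = 0.000957;  (-3·δb/b)² = (-3×0.105)² = 0.0991
δQ/Q = √(0.100) = 0.316

0.316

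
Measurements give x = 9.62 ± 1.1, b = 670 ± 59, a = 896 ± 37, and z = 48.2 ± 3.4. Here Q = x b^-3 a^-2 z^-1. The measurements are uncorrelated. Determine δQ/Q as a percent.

For a monomial Q ∝ x, b^-3, a^-2, z^-1, fractional errors add in quadrature:
  (1·δx/x)² = (1×0.114)² = 0.0131;  (-3·δb/b)² = (-3×0.0881)² = 0.0698;  (-2·δa/a)² = (-2×0.0413)² = 0.00682;  (-1·δz/z)² = (-1×0.0705)² = 0.00498
δQ/Q = √(0.0947) = 0.308

30.8%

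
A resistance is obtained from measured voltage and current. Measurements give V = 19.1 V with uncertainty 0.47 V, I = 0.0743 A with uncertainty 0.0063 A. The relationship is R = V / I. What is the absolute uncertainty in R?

22.7 Ω

Products/powers → add relative errors in quadrature, weighted by exponent:
  (1·δV/V)² = (1×0.0246)² = 0.000606;  (-1·δI/I)² = (-1×0.0848)² = 0.00719
δR/R = √(0.00780) = 0.0883
R = 257 Ω, so δR = 0.0883 × 257 = 22.7 Ω.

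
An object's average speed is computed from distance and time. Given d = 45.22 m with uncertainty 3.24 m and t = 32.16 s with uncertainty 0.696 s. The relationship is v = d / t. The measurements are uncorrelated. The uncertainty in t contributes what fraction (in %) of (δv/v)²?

(δv/v)² = (1·δd/d)² + (-1·δt/t)²
  d term: (1×0.0716)² = 0.00513
  t term: (-1×0.0216)² = 0.000468
Total = 0.00560. Share from t = 0.000468/0.00560 = 0.0836.

8.36%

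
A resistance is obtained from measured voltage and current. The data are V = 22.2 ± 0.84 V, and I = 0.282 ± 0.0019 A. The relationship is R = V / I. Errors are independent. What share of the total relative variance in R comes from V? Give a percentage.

96.9%

(δR/R)² = (1·δV/V)² + (-1·δI/I)²
  V term: (1×0.0378)² = 0.00143
  I term: (-1×0.00674)² = 4.54e-05
Total = 0.00148. Share from V = 0.00143/0.00148 = 0.969.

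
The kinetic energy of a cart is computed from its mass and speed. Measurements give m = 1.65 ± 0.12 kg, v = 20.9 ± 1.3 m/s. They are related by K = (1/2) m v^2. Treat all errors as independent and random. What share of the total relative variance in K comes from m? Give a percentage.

(δK/K)² = (1·δm/m)² + (2·δv/v)²
  m term: (1×0.0727)² = 0.00529
  v term: (2×0.0622)² = 0.0155
Total = 0.0208. Share from m = 0.00529/0.0208 = 0.255.

25.5%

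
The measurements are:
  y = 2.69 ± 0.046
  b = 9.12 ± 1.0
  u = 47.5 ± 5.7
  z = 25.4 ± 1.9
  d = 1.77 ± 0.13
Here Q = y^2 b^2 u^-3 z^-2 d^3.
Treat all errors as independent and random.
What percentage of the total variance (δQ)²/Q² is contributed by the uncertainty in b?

(δQ/Q)² = (2·δy/y)² + (2·δb/b)² + (-3·δu/u)² + (-2·δz/z)² + (3·δd/d)²
  y term: (2×0.0171)² = 0.00117
  b term: (2×0.110)² = 0.0481
  u term: (-3×0.120)² = 0.130
  z term: (-2×0.0748)² = 0.0224
  d term: (3×0.0734)² = 0.0485
Total = 0.250. Share from b = 0.0481/0.250 = 0.193.

19.3%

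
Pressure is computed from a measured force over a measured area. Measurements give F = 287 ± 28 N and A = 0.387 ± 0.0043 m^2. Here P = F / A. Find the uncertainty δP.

72.8 Pa

For a monomial P ∝ F, A^-1, fractional errors add in quadrature:
  (1·δF/F)² = (1×0.0976)² = 0.00952;  (-1·δA/A)² = (-1×0.0111)² = 0.000123
δP/P = √(0.00964) = 0.0982
P = 742 Pa, so δP = 0.0982 × 742 = 72.8 Pa.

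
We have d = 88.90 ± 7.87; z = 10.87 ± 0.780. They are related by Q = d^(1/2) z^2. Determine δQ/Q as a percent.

15.0%

For a monomial Q ∝ d^(1/2), z^2, fractional errors add in quadrature:
  (½·δd/d)² = (0.5×0.0885)² = 0.00196;  (2·δz/z)² = (2×0.0718)² = 0.0206
δQ/Q = √(0.0226) = 0.150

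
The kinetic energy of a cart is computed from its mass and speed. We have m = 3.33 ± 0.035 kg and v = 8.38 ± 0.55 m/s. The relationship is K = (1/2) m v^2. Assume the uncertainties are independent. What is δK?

K is a product of powers, so relative uncertainties combine in quadrature:
  (1·δm/m)² = (1×0.0105)² = 0.000110;  (2·δv/v)² = (2×0.0656)² = 0.0172
δK/K = √(0.0173) = 0.132
K = 117 J, so δK = 0.132 × 117 = 15.4 J.

15.4 J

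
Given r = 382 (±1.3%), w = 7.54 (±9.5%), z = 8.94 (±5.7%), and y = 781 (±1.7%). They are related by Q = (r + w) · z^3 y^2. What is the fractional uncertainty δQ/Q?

0.175

Let u = r + w = 390. δu = √(δr² + δw²) = √(24.7 + 0.513) = 5.02, so δu/u = 0.0129.
Q is then a monomial in u, z, y:
δQ/Q = √((δu/u)² + (3·δz/z)² + (2·δy/y)²) = √(0.000166 + 0.0292 + 0.00116) = 0.175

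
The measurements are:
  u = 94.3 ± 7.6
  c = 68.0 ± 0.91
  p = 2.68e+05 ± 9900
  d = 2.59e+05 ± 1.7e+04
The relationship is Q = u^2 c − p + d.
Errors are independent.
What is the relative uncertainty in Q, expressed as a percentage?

Let w = u^2·c = 6.05e+05. δw/w = √((2·δu/u)² + (1·δc/c)²) = √(0.0260 + 0.000179) = 0.162, so δw = 97800.
Q = w − p + d: δQ = √(δw² + δp² + δd²) = √(9.57e+09 + 9.8e+07 + 2.89e+08) = 99800
Q = 5.96e+05, so δQ/Q = 99800/5.96e+05 = 0.167.

16.7%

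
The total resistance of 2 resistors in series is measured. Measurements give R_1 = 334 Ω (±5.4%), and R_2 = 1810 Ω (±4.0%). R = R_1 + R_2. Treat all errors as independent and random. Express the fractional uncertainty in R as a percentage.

Absolute uncertainties add in quadrature for a linear combination:
  (δR_1)² = 325;  (δR_2)² = 5240
δR = √(5570) = 74.6 Ω
R = 2140 Ω, so δR/R = 74.6/2140 = 0.0348.

3.48%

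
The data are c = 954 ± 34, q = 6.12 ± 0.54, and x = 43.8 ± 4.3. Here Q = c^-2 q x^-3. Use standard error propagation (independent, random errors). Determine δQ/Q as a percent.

Products/powers → add relative errors in quadrature, weighted by exponent:
  (-2·δc/c)² = (-2×0.0356)² = 0.00508;  (1·δq/q)² = (1×0.0882)² = 0.00779;  (-3·δx/x)² = (-3×0.0982)² = 0.0867
δQ/Q = √(0.0996) = 0.316

31.6%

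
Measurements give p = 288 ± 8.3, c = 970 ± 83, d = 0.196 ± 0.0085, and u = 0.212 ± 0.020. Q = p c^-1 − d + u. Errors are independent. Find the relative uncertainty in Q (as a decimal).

Let w = p·c^-1 = 0.297. δw/w = √((1·δp/p)² + (-1·δc/c)²) = √(0.000831 + 0.00732) = 0.0903, so δw = 0.0268.
Q = w − d + u: δQ = √(δw² + δd² + δu²) = √(0.000719 + 7.23e-05 + 0.000400) = 0.0345
Q = 0.313, so δQ/Q = 0.0345/0.313 = 0.110.

0.110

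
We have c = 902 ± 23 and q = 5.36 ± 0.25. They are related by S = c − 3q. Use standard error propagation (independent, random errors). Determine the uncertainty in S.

23.0

S is a linear combination, so absolute uncertainties add in quadrature:
  (δc)² = 529;  (3·δq)² = 0.562
δS = √(530) = 23.0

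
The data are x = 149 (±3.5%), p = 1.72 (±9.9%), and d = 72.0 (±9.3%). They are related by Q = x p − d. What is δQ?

Let w = x·p = 256. δw/w = √((1·δx/x)² + (1·δp/p)²) = √(0.00123 + 0.00980) = 0.105, so δw = 26.9.
Q = w − d: δQ = √(δw² + δd²) = √(724 + 44.8) = 27.7

27.7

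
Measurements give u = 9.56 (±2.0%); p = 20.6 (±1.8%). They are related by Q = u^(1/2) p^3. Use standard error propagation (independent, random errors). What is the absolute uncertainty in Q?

1480

Q is a product of powers, so relative uncertainties combine in quadrature:
  (½·δu/u)² = (0.5×0.0200)² = 0.000100;  (3·δp/p)² = (3×0.0180)² = 0.00292
δQ/Q = √(0.00302) = 0.0549
Q = 27000, so δQ = 0.0549 × 27000 = 1480.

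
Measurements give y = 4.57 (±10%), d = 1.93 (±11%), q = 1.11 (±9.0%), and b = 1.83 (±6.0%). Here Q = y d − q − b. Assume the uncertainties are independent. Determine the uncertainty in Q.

Let p = y·d = 8.82. δp/p = √((1·δy/y)² + (1·δd/d)²) = √(0.0100 + 0.0121) = 0.149, so δp = 1.31.
Q = p − q − b: δQ = √(δp² + δq² + δb²) = √(1.72 + 0.00998 + 0.0121) = 1.32

1.32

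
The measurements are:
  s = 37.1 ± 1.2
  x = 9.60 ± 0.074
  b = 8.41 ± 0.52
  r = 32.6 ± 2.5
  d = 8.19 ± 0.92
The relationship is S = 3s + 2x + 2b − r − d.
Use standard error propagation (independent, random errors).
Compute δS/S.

0.0432

For a sum/difference, combine absolute errors in quadrature:
  (3·δs)² = 13.0;  (2·δx)² = 0.0219;  (2·δb)² = 1.08;  (δr)² = 6.25;  (δd)² = 0.846
δS = √(21.2) = 4.60
S = 107, so δS/S = 4.60/107 = 0.0432.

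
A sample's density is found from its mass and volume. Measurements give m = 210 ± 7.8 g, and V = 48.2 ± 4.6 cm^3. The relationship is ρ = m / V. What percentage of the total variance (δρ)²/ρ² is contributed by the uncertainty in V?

86.8%

(δρ/ρ)² = (1·δm/m)² + (-1·δV/V)²
  m term: (1×0.0371)² = 0.00138
  V term: (-1×0.0954)² = 0.00911
Total = 0.0105. Share from V = 0.00911/0.0105 = 0.868.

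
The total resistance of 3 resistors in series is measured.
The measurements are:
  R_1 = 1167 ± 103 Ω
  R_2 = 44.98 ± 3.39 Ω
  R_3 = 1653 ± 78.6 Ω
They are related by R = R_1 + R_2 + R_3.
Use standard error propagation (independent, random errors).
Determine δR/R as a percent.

R is a linear combination, so absolute uncertainties add in quadrature:
  (δR_1)² = 10600;  (δR_2)² = 11.5;  (δR_3)² = 6180
δR = √(16800) = 130 Ω
R = 2865 Ω, so δR/R = 130/2865 = 0.0452.

4.52%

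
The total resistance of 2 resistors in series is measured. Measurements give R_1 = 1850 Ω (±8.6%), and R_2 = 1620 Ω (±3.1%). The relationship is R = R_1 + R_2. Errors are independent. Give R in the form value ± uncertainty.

Each term contributes (cᵢ δxᵢ)² to (δR)²:
  (δR_1)² = 25300;  (δR_2)² = 2520
δR = √(27800) = 167 Ω
R = 3470 Ω.

3470 ± 167 Ω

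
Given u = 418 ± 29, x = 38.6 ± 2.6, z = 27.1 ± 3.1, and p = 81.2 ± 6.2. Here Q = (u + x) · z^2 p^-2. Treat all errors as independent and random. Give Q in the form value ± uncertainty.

50.9 ± 14.4

Let w = u + x = 457. δw = √(δu² + δx²) = √(841 + 6.76) = 29.1, so δw/w = 0.0638.
Q is then a monomial in w, z, p:
δQ/Q = √((δw/w)² + (2·δz/z)² + (-2·δp/p)²) = √(0.00407 + 0.0523 + 0.0233) = 0.282
Q = 50.9, so δQ = 0.282 × 50.9 = 14.4.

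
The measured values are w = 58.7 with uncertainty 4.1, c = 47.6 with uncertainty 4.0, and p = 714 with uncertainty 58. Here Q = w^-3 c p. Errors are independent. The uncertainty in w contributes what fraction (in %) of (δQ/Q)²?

(δQ/Q)² = (-3·δw/w)² + (1·δc/c)² + (1·δp/p)²
  w term: (-3×0.0698)² = 0.0439
  c term: (1×0.0840)² = 0.00706
  p term: (1×0.0812)² = 0.00660
Total = 0.0576. Share from w = 0.0439/0.0576 = 0.763.

76.3%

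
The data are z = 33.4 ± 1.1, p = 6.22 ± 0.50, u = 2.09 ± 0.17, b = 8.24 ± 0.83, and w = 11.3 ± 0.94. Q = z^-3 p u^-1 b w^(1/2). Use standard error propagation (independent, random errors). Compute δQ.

Each factor contributes (exponent × relative error)² to (δQ/Q)²:
  (-3·δz/z)² = (-3×0.0329)² = 0.00976;  (1·δp/p)² = (1×0.0804)² = 0.00646;  (-1·δu/u)² = (-1×0.0813)² = 0.00662;  (1·δb/b)² = (1×0.101)² = 0.0101;  (½·δw/w)² = (0.5×0.0832)² = 0.00173
δQ/Q = √(0.0347) = 0.186
Q = 0.00221, so δQ = 0.186 × 0.00221 = 0.000412.

0.000412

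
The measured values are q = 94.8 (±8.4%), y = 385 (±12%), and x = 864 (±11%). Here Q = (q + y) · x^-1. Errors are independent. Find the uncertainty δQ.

0.0817

Let u = q + y = 480. δu = √(δq² + δy²) = √(63.4 + 2130) = 46.9, so δu/u = 0.0977.
Q is then a monomial in u, x:
δQ/Q = √((δu/u)² + (-1·δx/x)²) = √(0.00955 + 0.0121) = 0.147
Q = 0.555, so δQ = 0.147 × 0.555 = 0.0817.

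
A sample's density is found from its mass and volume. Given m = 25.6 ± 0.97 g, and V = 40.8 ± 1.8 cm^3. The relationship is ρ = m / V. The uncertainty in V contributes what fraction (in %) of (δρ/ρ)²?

57.5%

(δρ/ρ)² = (1·δm/m)² + (-1·δV/V)²
  m term: (1×0.0379)² = 0.00144
  V term: (-1×0.0441)² = 0.00195
Total = 0.00338. Share from V = 0.00195/0.00338 = 0.575.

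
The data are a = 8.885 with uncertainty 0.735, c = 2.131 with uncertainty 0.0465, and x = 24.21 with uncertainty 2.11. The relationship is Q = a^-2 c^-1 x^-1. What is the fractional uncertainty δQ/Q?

Relative error in a monomial: (δQ/Q)² = Σ (nᵢ · δxᵢ/xᵢ)².
  (-2·δa/a)² = (-2×0.0827)² = 0.0274;  (-1·δc/c)² = (-1×0.0218)² = 0.000476;  (-1·δx/x)² = (-1×0.0872)² = 0.00760
δQ/Q = √(0.0354) = 0.188

0.188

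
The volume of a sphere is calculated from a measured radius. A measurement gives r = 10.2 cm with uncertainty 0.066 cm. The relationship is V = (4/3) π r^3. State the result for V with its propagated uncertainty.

4450 ± 86.3 cm^3

Relative error in a monomial: (δV/V)² = Σ (nᵢ · δxᵢ/xᵢ)².
  (3·δr/r)² = (3×0.00647)² = 0.000377
δV/V = √(0.000377) = 0.0194
V = 4450 cm^3, so δV = 0.0194 × 4450 = 86.3 cm^3.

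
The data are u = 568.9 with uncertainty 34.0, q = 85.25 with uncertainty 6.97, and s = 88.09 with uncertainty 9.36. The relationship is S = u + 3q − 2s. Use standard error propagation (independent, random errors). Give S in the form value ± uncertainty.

648.5 ± 44.1

For a sum/difference, combine absolute errors in quadrature:
  (δu)² = 1160;  (3·δq)² = 437;  (2·δs)² = 350
δS = √(1940) = 44.1
S = 648.5.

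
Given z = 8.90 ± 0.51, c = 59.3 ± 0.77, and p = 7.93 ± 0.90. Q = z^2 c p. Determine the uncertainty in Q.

6030

Each factor contributes (exponent × relative error)² to (δQ/Q)²:
  (2·δz/z)² = (2×0.0573)² = 0.0131;  (1·δc/c)² = (1×0.0130)² = 0.000169;  (1·δp/p)² = (1×0.113)² = 0.0129
δQ/Q = √(0.0262) = 0.162
Q = 37200, so δQ = 0.162 × 37200 = 6030.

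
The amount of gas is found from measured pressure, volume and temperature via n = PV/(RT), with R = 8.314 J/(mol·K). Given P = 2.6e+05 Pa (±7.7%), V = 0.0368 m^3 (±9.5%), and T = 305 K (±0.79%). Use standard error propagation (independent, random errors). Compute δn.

0.462 mol

Relative error in a monomial: (δn/n)² = Σ (nᵢ · δxᵢ/xᵢ)².
  (1·δP/P)² = (1×0.0770)² = 0.00593;  (1·δV/V)² = (1×0.0950)² = 0.00903;  (-1·δT/T)² = (-1×0.00790)² = 6.24e-05
δn/n = √(0.0150) = 0.123
n = 3.77 mol, so δn = 0.123 × 3.77 = 0.462 mol.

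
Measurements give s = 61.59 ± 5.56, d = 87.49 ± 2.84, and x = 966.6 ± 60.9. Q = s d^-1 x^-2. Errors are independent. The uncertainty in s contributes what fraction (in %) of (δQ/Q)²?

32.5%

(δQ/Q)² = (1·δs/s)² + (-1·δd/d)² + (-2·δx/x)²
  s term: (1×0.0903)² = 0.00815
  d term: (-1×0.0325)² = 0.00105
  x term: (-2×0.0630)² = 0.0159
Total = 0.0251. Share from s = 0.00815/0.0251 = 0.325.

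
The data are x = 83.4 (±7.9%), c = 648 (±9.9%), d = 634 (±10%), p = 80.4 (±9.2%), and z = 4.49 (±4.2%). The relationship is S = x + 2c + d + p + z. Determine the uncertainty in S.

143

S is a linear combination, so absolute uncertainties add in quadrature:
  (δx)² = 43.4;  (2·δc)² = 16500;  (δd)² = 4020;  (δp)² = 54.7;  (δz)² = 0.0356
δS = √(20600) = 143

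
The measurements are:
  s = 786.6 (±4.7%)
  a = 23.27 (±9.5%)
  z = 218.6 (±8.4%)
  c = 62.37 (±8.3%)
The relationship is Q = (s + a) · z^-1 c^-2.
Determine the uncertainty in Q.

Let u = s + a = 809.9. δu = √(δs² + δa²) = √(1370 + 4.89) = 37.0, so δu/u = 0.0457.
Q is then a monomial in u, z, c:
δQ/Q = √((δu/u)² + (-1·δz/z)² + (-2·δc/c)²) = √(0.00209 + 0.00706 + 0.0276) = 0.192
Q = 0.0009524, so δQ = 0.192 × 0.0009524 = 0.000182.

0.000182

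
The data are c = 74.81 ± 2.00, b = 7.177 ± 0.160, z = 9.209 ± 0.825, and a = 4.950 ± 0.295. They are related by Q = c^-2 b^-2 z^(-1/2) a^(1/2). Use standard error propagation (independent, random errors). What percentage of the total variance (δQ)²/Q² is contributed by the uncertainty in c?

(δQ/Q)² = (-2·δc/c)² + (-2·δb/b)² + (−½·δz/z)² + (½·δa/a)²
  c term: (-2×0.0267)² = 0.00286
  b term: (-2×0.0223)² = 0.00199
  z term: (-0.5×0.0896)² = 0.00201
  a term: (0.5×0.0596)² = 0.000888
Total = 0.00774. Share from c = 0.00286/0.00774 = 0.369.

36.9%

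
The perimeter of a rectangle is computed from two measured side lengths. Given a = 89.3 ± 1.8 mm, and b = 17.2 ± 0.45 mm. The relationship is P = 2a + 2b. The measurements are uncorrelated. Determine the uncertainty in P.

Sums and differences: (δP)² = Σ (cᵢ δxᵢ)².
  (2·δa)² = 13.0;  (2·δb)² = 0.810
δP = √(13.8) = 3.71 mm

3.71 mm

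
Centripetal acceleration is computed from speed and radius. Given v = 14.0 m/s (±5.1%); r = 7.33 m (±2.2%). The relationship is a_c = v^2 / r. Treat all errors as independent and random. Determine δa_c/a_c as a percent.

Relative error in a monomial: (δa_c/a_c)² = Σ (nᵢ · δxᵢ/xᵢ)².
  (2·δv/v)² = (2×0.0510)² = 0.0104;  (-1·δr/r)² = (-1×0.0220)² = 0.000484
δa_c/a_c = √(0.0109) = 0.104

10.4%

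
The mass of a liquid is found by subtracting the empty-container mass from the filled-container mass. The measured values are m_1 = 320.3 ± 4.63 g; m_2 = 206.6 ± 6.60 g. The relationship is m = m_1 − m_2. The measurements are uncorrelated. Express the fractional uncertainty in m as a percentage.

7.09%

m is a linear combination, so absolute uncertainties add in quadrature:
  (δm_1)² = 21.4;  (δm_2)² = 43.6
δm = √(65.0) = 8.06 g
m = 113.7 g, so δm/m = 8.06/113.7 = 0.0709.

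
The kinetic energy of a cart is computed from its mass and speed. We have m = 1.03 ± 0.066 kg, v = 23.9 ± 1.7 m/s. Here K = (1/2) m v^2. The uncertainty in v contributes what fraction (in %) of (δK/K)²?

83.1%

(δK/K)² = (1·δm/m)² + (2·δv/v)²
  m term: (1×0.0641)² = 0.00411
  v term: (2×0.0711)² = 0.0202
Total = 0.0243. Share from v = 0.0202/0.0243 = 0.831.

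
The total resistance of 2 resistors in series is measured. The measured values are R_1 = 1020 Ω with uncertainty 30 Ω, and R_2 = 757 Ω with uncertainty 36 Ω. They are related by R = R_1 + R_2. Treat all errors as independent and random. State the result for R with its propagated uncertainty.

1780 ± 46.9 Ω

Sums and differences: (δR)² = Σ (cᵢ δxᵢ)².
  (δR_1)² = 900;  (δR_2)² = 1300
δR = √(2200) = 46.9 Ω
R = 1780 Ω.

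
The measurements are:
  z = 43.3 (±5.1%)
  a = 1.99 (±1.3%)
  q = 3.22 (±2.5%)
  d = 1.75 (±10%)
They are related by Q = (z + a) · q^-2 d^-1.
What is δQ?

0.304

Let u = z + a = 45.3. δu = √(δz² + δa²) = √(4.88 + 0.000669) = 2.21, so δu/u = 0.0488.
Q is then a monomial in u, q, d:
δQ/Q = √((δu/u)² + (-2·δq/q)² + (-1·δd/d)²) = √(0.00238 + 0.00250 + 0.0100) = 0.122
Q = 2.50, so δQ = 0.122 × 2.50 = 0.304.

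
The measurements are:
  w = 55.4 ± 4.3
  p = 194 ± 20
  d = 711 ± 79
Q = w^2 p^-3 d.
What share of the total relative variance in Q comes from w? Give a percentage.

(δQ/Q)² = (2·δw/w)² + (-3·δp/p)² + (1·δd/d)²
  w term: (2×0.0776)² = 0.0241
  p term: (-3×0.103)² = 0.0957
  d term: (1×0.111)² = 0.0123
Total = 0.132. Share from w = 0.0241/0.132 = 0.182.

18.2%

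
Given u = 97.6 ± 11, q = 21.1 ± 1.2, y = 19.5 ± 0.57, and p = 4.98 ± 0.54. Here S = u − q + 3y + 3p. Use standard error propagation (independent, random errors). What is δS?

Absolute uncertainties add in quadrature for a linear combination:
  (δu)² = 121;  (δq)² = 1.44;  (3·δy)² = 2.92;  (3·δp)² = 2.62
δS = √(128) = 11.3

11.3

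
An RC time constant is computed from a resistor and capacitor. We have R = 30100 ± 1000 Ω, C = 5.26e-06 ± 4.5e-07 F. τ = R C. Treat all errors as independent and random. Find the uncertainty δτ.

Since τ is a product/quotient, work with relative uncertainties:
  (1·δR/R)² = (1×0.0332)² = 0.00110;  (1·δC/C)² = (1×0.0856)² = 0.00732
δτ/τ = √(0.00842) = 0.0918
τ = 0.158 s, so δτ = 0.0918 × 0.158 = 0.0145 s.

0.0145 s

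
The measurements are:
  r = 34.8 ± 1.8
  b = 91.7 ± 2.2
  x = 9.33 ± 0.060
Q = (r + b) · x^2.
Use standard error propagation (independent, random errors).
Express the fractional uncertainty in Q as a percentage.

2.59%

Let u = r + b = 126. δu = √(δr² + δb²) = √(3.24 + 4.84) = 2.84, so δu/u = 0.0225.
Q is then a monomial in u, x:
δQ/Q = √((δu/u)² + (2·δx/x)²) = √(0.000505 + 0.000165) = 0.0259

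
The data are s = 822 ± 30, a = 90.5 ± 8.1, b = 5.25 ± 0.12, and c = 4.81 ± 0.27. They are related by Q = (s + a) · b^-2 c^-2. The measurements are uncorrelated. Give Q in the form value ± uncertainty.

1.43 ± 0.180

Let u = s + a = 912. δu = √(δs² + δa²) = √(900 + 65.6) = 31.1, so δu/u = 0.0341.
Q is then a monomial in u, b, c:
δQ/Q = √((δu/u)² + (-2·δb/b)² + (-2·δc/c)²) = √(0.00116 + 0.00209 + 0.0126) = 0.126
Q = 1.43, so δQ = 0.126 × 1.43 = 0.180.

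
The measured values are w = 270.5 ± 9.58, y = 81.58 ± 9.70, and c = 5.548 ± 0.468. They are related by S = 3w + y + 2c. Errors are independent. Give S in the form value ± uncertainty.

904.2 ± 30.3

Sums and differences: (δS)² = Σ (cᵢ δxᵢ)².
  (3·δw)² = 826;  (δy)² = 94.1;  (2·δc)² = 0.876
δS = √(921) = 30.3
S = 904.2.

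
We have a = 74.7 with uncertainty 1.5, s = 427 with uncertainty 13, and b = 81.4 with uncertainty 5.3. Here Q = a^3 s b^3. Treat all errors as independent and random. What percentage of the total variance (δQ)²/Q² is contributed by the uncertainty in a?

8.50%

(δQ/Q)² = (3·δa/a)² + (1·δs/s)² + (3·δb/b)²
  a term: (3×0.0201)² = 0.00363
  s term: (1×0.0304)² = 0.000927
  b term: (3×0.0651)² = 0.0382
Total = 0.0427. Share from a = 0.00363/0.0427 = 0.0850.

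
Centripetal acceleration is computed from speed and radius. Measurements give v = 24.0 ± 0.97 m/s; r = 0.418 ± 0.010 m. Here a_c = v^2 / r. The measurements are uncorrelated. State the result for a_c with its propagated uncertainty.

a_c is a product of powers, so relative uncertainties combine in quadrature:
  (2·δv/v)² = (2×0.0404)² = 0.00653;  (-1·δr/r)² = (-1×0.0239)² = 0.000572
δa_c/a_c = √(0.00711) = 0.0843
a_c = 1380 m/s^2, so δa_c = 0.0843 × 1380 = 116 m/s^2.

1380 ± 116 m/s^2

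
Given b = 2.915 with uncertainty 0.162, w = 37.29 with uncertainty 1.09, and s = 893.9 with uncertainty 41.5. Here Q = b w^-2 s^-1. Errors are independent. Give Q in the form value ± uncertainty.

Relative error in a monomial: (δQ/Q)² = Σ (nᵢ · δxᵢ/xᵢ)².
  (1·δb/b)² = (1×0.0556)² = 0.00309;  (-2·δw/w)² = (-2×0.0292)² = 0.00342;  (-1·δs/s)² = (-1×0.0464)² = 0.00216
δQ/Q = √(0.00866) = 0.0931
Q = 2.345e-06, so δQ = 0.0931 × 2.345e-06 = 2.18e-07.

(2.345 ± 0.218) × 10^-6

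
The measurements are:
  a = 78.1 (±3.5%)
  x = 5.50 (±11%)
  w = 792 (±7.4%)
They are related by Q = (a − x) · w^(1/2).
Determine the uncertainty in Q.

Let u = a − x = 72.6. δu = √(δa² + δx²) = √(7.47 + 0.366) = 2.80, so δu/u = 0.0386.
Q is then a monomial in u, w:
δQ/Q = √((δu/u)² + (½·δw/w)²) = √(0.00149 + 0.00137) = 0.0534
Q = 2040, so δQ = 0.0534 × 2040 = 109.

109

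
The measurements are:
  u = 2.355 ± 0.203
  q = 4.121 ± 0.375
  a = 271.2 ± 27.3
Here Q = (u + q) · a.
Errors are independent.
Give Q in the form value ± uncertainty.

Let w = u + q = 6.476. δw = √(δu² + δq²) = √(0.0412 + 0.141) = 0.426, so δw/w = 0.0658.
Q is then a monomial in w, a:
δQ/Q = √((δw/w)² + (1·δa/a)²) = √(0.00434 + 0.0101) = 0.120
Q = 1756, so δQ = 0.120 × 1756 = 211.

1756 ± 211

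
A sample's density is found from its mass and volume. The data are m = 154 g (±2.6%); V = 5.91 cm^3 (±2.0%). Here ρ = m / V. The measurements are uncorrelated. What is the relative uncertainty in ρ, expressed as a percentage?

Each factor contributes (exponent × relative error)² to (δρ/ρ)²:
  (1·δm/m)² = (1×0.0260)² = 0.000676;  (-1·δV/V)² = (-1×0.0200)² = 0.000400
δρ/ρ = √(0.00108) = 0.0328

3.28%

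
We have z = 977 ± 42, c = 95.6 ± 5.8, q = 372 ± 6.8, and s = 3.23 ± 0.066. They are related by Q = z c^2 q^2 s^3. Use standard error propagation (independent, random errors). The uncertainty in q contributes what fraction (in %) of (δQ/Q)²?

(δQ/Q)² = (1·δz/z)² + (2·δc/c)² + (2·δq/q)² + (3·δs/s)²
  z term: (1×0.0430)² = 0.00185
  c term: (2×0.0607)² = 0.0147
  q term: (2×0.0183)² = 0.00134
  s term: (3×0.0204)² = 0.00376
Total = 0.0217. Share from q = 0.00134/0.0217 = 0.0617.

6.17%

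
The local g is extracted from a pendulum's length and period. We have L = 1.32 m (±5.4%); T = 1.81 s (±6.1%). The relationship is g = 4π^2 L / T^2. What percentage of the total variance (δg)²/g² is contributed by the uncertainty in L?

16.4%

(δg/g)² = (1·δL/L)² + (-2·δT/T)²
  L term: (1×0.0540)² = 0.00292
  T term: (-2×0.0610)² = 0.0149
Total = 0.0178. Share from L = 0.00292/0.0178 = 0.164.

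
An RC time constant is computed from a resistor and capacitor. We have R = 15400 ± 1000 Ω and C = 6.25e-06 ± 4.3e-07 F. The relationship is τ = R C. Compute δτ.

0.00911 s

Since τ is a product/quotient, work with relative uncertainties:
  (1·δR/R)² = (1×0.0649)² = 0.00422;  (1·δC/C)² = (1×0.0688)² = 0.00473
δτ/τ = √(0.00895) = 0.0946
τ = 0.0963 s, so δτ = 0.0946 × 0.0963 = 0.00911 s.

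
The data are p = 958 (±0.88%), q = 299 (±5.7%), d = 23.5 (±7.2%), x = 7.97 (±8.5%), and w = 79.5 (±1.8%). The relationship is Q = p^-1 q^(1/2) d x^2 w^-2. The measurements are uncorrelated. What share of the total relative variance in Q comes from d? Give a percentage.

14.3%

(δQ/Q)² = (-1·δp/p)² + (½·δq/q)² + (1·δd/d)² + (2·δx/x)² + (-2·δw/w)²
  p term: (-1×0.00880)² = 7.74e-05
  q term: (0.5×0.0570)² = 0.000812
  d term: (1×0.0720)² = 0.00518
  x term: (2×0.0850)² = 0.0289
  w term: (-2×0.0180)² = 0.00130
Total = 0.0363. Share from d = 0.00518/0.0363 = 0.143.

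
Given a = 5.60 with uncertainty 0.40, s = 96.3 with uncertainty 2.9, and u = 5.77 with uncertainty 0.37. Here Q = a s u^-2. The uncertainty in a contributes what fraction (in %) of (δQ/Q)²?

(δQ/Q)² = (1·δa/a)² + (1·δs/s)² + (-2·δu/u)²
  a term: (1×0.0714)² = 0.00510
  s term: (1×0.0301)² = 0.000907
  u term: (-2×0.0641)² = 0.0164
Total = 0.0225. Share from a = 0.00510/0.0225 = 0.227.

22.7%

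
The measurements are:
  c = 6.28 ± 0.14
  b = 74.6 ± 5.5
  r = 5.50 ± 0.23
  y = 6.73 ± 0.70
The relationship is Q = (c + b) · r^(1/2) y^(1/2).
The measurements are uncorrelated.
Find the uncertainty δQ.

43.4

Let u = c + b = 80.9. δu = √(δc² + δb²) = √(0.0196 + 30.2) = 5.50, so δu/u = 0.0680.
Q is then a monomial in u, r, y:
δQ/Q = √((δu/u)² + (½·δr/r)² + (½·δy/y)²) = √(0.00463 + 0.000437 + 0.00270) = 0.0881
Q = 492, so δQ = 0.0881 × 492 = 43.4.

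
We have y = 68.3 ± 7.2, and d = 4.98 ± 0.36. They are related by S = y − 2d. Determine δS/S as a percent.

12.4%

Sums and differences: (δS)² = Σ (cᵢ δxᵢ)².
  (δy)² = 51.8;  (2·δd)² = 0.518
δS = √(52.4) = 7.24
S = 58.3, so δS/S = 7.24/58.3 = 0.124.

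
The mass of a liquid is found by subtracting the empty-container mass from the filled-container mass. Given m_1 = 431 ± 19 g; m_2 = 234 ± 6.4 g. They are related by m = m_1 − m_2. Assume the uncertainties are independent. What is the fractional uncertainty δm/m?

0.102

Absolute uncertainties add in quadrature for a linear combination:
  (δm_1)² = 361;  (δm_2)² = 41.0
δm = √(402) = 20.0 g
m = 197 g, so δm/m = 20.0/197 = 0.102.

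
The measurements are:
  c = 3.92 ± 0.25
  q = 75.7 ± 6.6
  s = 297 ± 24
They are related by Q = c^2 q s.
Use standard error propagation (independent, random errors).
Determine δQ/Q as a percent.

17.4%

Since Q is a product/quotient, work with relative uncertainties:
  (2·δc/c)² = (2×0.0638)² = 0.0163;  (1·δq/q)² = (1×0.0872)² = 0.00760;  (1·δs/s)² = (1×0.0808)² = 0.00653
δQ/Q = √(0.0304) = 0.174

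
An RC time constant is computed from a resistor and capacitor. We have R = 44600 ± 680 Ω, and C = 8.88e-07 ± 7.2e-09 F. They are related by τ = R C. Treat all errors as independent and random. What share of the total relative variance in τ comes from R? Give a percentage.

78.0%

(δτ/τ)² = (1·δR/R)² + (1·δC/C)²
  R term: (1×0.0152)² = 0.000232
  C term: (1×0.00811)² = 6.57e-05
Total = 0.000298. Share from R = 0.000232/0.000298 = 0.780.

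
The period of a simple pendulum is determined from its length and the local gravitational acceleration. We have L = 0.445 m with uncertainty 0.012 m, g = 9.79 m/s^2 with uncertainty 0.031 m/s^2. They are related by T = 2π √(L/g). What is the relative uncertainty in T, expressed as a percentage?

Since T is a product/quotient, work with relative uncertainties:
  (½·δL/L)² = (0.5×0.0270)² = 0.000182;  (−½·δg/g)² = (-0.5×0.00317)² = 2.51e-06
δT/T = √(0.000184) = 0.0136

1.36%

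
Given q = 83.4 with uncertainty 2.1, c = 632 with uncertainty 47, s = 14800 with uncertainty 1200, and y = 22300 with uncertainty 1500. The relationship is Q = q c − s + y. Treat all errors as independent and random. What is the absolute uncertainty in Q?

Let p = q·c = 52700. δp/p = √((1·δq/q)² + (1·δc/c)²) = √(0.000634 + 0.00553) = 0.0785, so δp = 4140.
Q = p − s + y: δQ = √(δp² + δs² + δy²) = √(1.71e+07 + 1.44e+06 + 2.25e+06) = 4560

4560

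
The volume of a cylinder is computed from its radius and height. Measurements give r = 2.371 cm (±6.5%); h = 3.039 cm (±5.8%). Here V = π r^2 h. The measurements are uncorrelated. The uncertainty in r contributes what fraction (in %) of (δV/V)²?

83.4%

(δV/V)² = (2·δr/r)² + (1·δh/h)²
  r term: (2×0.0650)² = 0.0169
  h term: (1×0.0580)² = 0.00336
Total = 0.0203. Share from r = 0.0169/0.0203 = 0.834.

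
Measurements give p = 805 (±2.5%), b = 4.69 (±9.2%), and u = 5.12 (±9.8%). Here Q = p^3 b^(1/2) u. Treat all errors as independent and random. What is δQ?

For a monomial Q ∝ p^3, b^(1/2), u, fractional errors add in quadrature:
  (3·δp/p)² = (3×0.0250)² = 0.00563;  (½·δb/b)² = (0.5×0.0920)² = 0.00212;  (1·δu/u)² = (1×0.0980)² = 0.00960
δQ/Q = √(0.0173) = 0.132
Q = 5.78e+09, so δQ = 0.132 × 5.78e+09 = 7.62e+08.

7.62e+08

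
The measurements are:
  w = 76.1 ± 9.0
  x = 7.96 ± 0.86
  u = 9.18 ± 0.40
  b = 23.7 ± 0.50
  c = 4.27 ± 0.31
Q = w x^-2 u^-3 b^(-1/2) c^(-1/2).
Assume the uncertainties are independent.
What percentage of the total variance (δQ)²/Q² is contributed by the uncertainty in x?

59.0%

(δQ/Q)² = (1·δw/w)² + (-2·δx/x)² + (-3·δu/u)² + (−½·δb/b)² + (−½·δc/c)²
  w term: (1×0.118)² = 0.0140
  x term: (-2×0.108)² = 0.0467
  u term: (-3×0.0436)² = 0.0171
  b term: (-0.5×0.0211)² = 0.000111
  c term: (-0.5×0.0726)² = 0.00132
Total = 0.0792. Share from x = 0.0467/0.0792 = 0.590.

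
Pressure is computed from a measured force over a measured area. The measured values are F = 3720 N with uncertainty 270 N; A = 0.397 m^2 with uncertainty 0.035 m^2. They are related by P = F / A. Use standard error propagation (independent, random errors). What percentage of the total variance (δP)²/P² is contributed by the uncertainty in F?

(δP/P)² = (1·δF/F)² + (-1·δA/A)²
  F term: (1×0.0726)² = 0.00527
  A term: (-1×0.0882)² = 0.00777
Total = 0.0130. Share from F = 0.00527/0.0130 = 0.404.

40.4%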